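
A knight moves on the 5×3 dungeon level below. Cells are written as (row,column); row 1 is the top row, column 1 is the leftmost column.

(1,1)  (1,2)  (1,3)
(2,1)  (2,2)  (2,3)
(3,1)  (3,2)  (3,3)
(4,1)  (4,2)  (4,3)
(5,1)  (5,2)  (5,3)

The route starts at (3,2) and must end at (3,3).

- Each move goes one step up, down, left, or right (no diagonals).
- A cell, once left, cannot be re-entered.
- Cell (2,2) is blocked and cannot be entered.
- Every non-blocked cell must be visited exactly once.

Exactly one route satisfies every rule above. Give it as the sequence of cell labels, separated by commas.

Need to visit all 14 open cells exactly once, starting at (3,2) and ending at (3,3).
Cell (5,1) has only two open neighbours ((4,1) and (5,2)), so the path must pass straight through it: one of those is the cell it's entered from and the other is where it exits.
Route from (3,2): down 1 to (4,2), right 1 to (4,3), down 1 to (5,3), left 2 to (5,1), up 4 to (1,1), right 2 to (1,3), down 2 to (3,3) — 13 moves in all.
Check: all 14 open cells covered.

(3,2), (4,2), (4,3), (5,3), (5,2), (5,1), (4,1), (3,1), (2,1), (1,1), (1,2), (1,3), (2,3), (3,3)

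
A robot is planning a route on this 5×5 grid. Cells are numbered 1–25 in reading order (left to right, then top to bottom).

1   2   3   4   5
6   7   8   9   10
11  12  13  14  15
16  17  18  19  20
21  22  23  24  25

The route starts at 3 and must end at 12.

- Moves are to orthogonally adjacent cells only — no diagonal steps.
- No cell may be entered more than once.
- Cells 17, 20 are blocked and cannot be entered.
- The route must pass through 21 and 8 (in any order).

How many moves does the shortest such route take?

Any route passes through 21 and 8 in some order between 3 and 12. Summing Manhattan distances along each leg and taking the cheapest ordering (3 → 8 → 21 → 12) gives a lower bound of 1 + 5 + 3 = 9 moves.
A route of 9 moves achieves this: 3 → 8 → 13 → 18 → 23 → 22 → 21 → 16 → 11 → 12.
Since 9 matches the lower bound, it is optimal.

9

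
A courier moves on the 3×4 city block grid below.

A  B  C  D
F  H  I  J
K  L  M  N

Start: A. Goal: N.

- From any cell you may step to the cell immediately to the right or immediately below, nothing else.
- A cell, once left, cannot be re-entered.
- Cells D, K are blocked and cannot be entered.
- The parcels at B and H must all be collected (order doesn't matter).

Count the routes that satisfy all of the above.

A right/down-only route from A to N makes exactly 2 down-moves and 3 right-moves in some order.
With no other constraints that would be C(5,2) = 10 routes.
A monotone route can only reach the required cells in the order B, H, so split there and multiply the segment counts (each segment already excludes blocked cells): A→B: 1; B→H: 1; H→N: 3; product = 3.
That gives 3 routes.

3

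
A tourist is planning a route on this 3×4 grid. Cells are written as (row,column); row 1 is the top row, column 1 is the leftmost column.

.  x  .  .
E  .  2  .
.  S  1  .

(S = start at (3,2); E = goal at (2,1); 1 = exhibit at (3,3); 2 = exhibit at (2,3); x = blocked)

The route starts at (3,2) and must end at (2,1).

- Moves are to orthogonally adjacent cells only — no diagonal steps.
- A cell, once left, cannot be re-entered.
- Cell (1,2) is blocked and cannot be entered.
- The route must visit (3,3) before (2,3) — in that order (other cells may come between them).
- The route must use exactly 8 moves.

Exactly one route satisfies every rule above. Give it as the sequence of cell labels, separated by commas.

(3,2), (3,3), (3,4), (2,4), (1,4), (1,3), (2,3), (2,2), (2,1)

The waypoints must appear in the order (3,3), (2,3), with no cell reused.
Route from (3,2): 2× right (reaching (3,4)), 2× up (reaching (1,4)), left to (1,3), down to (2,3), 2× left (reaching (2,1)) — 8 moves in all.
Check: order respected (1 at step 1, 2 at step 6); 8 moves as required.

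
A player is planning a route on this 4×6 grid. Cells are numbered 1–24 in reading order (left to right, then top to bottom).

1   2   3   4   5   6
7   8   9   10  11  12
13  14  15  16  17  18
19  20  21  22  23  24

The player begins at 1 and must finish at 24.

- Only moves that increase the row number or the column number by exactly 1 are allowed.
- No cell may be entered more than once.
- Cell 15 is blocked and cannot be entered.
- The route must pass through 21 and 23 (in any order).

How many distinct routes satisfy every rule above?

4

A right/down-only route from 1 to 24 makes exactly 3 down-moves and 5 right-moves in some order.
With no other constraints that would be C(8,3) = 56 routes.
A monotone route can only reach the required cells in the order 21, 23, so split there and multiply the segment counts (each segment already excludes blocked cells): 1→21: 4; 21→23: 1; 23→24: 1; product = 4.
That gives 4 routes.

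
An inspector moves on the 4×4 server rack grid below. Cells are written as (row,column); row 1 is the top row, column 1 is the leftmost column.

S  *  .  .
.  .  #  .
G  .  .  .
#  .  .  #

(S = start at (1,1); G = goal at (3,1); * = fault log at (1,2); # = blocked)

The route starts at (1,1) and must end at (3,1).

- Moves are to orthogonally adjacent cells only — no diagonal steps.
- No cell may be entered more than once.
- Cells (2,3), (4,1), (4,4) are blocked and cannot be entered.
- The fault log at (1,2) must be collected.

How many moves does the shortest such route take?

Any route passes through (1,2) somewhere between (1,1) and (3,1). Summing Manhattan distances along the two legs ((1,1) → (1,2) → (3,1)) gives a lower bound of 1 + 3 = 4 moves.
A route of 4 moves achieves this: (1,1) → (1,2) → (2,2) → (3,2) → (3,1).
Since 4 matches the lower bound, it is optimal.

4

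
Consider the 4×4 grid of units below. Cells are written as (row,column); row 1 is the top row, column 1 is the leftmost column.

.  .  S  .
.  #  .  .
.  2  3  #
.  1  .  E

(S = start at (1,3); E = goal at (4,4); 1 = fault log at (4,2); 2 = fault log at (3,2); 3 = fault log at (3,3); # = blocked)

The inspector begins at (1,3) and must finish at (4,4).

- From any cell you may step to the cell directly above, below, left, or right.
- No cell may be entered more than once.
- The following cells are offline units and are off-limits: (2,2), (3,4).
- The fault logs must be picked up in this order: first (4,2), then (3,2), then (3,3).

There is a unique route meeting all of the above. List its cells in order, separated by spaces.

(1,3) (1,2) (1,1) (2,1) (3,1) (4,1) (4,2) (3,2) (3,3) (4,3) (4,4)

The waypoints must appear in the order (4,2), (3,2), (3,3), with no cell reused.
Route from (1,3): left 2 to (1,1), down 3 to (4,1), right 1 to (4,2), up 1 to (3,2), right 1 to (3,3), down 1 to (4,3), right 1 to (4,4) — 10 moves in all.
Check: order respected (1 at step 6, 2 at step 7, 3 at step 8).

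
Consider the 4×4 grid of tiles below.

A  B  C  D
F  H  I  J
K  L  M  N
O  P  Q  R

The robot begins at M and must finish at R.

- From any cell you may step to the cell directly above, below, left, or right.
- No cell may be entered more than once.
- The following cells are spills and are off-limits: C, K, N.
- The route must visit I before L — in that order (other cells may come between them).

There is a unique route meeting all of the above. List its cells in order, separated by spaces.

The waypoints must appear in the order I, L, with no cell reused.
Route from M: up 1 to I, left 1 to H, down 2 to P, right 2 to R — 6 moves in all.
Check: order respected (I at step 1, L at step 3).

M I H L P Q R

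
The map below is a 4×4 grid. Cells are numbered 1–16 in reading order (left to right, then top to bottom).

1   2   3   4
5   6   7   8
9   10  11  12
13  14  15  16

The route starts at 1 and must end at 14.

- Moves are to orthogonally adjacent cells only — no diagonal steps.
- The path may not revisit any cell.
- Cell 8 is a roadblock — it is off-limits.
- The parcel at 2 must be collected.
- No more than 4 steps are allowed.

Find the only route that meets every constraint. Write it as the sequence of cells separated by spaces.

1 2 6 10 14

Any route must reach 2 and still end at 14 within 4 moves, so the order of the required stops is forced.
Route from 1: right 1 to 2, down 3 to 14 — 4 moves in all.
Check: all required cells visited; 4 ≤ 4 moves.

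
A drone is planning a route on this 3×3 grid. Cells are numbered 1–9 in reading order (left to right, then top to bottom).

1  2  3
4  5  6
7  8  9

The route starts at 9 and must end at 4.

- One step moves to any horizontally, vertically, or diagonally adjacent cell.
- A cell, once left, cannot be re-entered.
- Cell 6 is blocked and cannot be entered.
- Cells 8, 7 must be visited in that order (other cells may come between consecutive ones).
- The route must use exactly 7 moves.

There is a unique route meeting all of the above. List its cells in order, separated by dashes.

9 - 8 - 7 - 5 - 3 - 2 - 1 - 4

The waypoints must appear in the order 8, 7, with no cell reused.
Route from 9: left 2 to 7, up-right 2 to 3, left 2 to 1, down 1 to 4 — 7 moves in all.
Check: order respected (8 at step 1, 7 at step 2); 7 moves as required.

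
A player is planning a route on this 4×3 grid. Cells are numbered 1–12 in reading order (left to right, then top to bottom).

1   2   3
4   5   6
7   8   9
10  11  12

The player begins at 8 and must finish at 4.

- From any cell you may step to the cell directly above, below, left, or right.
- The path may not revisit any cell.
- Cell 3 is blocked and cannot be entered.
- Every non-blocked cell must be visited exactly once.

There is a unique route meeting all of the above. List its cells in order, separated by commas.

Need to visit all 11 open cells exactly once, starting at 8 and ending at 4.
Route from 8: left to 7, down to 10, 2× right (reaching 12), 2× up (reaching 6), left to 5, up to 2, left to 1, down to 4 — 10 moves in all.
Check: all 11 open cells covered.

8, 7, 10, 11, 12, 9, 6, 5, 2, 1, 4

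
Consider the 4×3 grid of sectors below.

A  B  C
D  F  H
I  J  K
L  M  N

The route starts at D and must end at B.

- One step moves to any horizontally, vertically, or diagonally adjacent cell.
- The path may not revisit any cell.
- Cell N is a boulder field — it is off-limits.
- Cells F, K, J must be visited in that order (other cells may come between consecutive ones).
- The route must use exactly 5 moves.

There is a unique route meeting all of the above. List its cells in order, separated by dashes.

The waypoints must appear in the order F, K, J, with no cell reused.
Route from D: right 1 to F, down-right 1 to K, left 1 to J, up-right 1 to H, up-left 1 to B — 5 moves in all.
Check: order respected (F at step 1, K at step 2, J at step 3); 5 moves as required.

D - F - K - J - H - B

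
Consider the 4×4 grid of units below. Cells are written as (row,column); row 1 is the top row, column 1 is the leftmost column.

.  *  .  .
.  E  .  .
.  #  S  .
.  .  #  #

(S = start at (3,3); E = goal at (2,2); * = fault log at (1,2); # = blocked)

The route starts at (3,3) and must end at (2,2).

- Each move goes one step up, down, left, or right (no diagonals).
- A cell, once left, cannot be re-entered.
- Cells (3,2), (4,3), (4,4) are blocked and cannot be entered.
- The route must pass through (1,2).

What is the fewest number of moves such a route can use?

Any route passes through (1,2) somewhere between (3,3) and (2,2). Summing Manhattan distances along the two legs ((3,3) → (1,2) → (2,2)) gives a lower bound of 3 + 1 = 4 moves.
A route of 4 moves achieves this: (3,3) → (2,3) → (1,3) → (1,2) → (2,2).
Since 4 matches the lower bound, it is optimal.

4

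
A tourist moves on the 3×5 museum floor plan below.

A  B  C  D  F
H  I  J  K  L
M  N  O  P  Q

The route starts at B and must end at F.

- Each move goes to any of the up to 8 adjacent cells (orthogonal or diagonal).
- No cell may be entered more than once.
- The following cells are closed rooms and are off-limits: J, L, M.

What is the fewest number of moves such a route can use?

With diagonal moves allowed, the Chebyshev distance max(|Δrow|,|Δcol|) from B to F is 3, so at least 3 moves are needed.
A route of 3 moves achieves this: B → C → D → F.
Since 3 matches the lower bound, it is optimal.

3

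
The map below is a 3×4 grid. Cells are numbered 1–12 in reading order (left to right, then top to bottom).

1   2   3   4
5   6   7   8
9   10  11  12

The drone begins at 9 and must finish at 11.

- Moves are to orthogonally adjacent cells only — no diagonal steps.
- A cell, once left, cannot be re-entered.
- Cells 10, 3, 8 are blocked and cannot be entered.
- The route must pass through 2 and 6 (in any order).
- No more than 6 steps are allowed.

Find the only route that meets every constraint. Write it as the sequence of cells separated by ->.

9 -> 5 -> 1 -> 2 -> 6 -> 7 -> 11

Any route must reach 2 and 6 and still end at 11 within 6 moves, so the order of the required stops is forced.
Route from 9: up 2 to 1, right 1 to 2, down 1 to 6, right 1 to 7, down 1 to 11 — 6 moves in all.
Check: all required cells visited; 6 ≤ 6 moves.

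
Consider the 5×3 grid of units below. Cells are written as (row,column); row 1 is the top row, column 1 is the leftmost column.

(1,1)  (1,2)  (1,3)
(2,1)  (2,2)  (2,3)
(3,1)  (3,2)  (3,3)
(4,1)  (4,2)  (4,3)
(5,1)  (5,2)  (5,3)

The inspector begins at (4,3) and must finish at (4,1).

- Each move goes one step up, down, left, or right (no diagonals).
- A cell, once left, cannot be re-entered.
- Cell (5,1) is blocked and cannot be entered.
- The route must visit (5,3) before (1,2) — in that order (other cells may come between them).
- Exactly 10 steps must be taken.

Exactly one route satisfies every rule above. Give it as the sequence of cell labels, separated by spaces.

(4,3) (5,3) (5,2) (4,2) (3,2) (2,2) (1,2) (1,1) (2,1) (3,1) (4,1)

The waypoints must appear in the order (5,3), (1,2), with no cell reused.
Route from (4,3): down 1 to (5,3), left 1 to (5,2), up 4 to (1,2), left 1 to (1,1), down 3 to (4,1) — 10 moves in all.
Check: order respected ((5,3) at step 1, (1,2) at step 6); 10 moves as required.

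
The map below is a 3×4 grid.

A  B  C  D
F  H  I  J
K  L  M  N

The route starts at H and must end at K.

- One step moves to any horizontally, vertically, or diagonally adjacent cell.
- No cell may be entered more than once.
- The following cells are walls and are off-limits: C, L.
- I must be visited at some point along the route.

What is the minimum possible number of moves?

Any route passes through I somewhere between H and K. Summing Chebyshev distances along the two legs (H → I → K) gives a lower bound of 1 + 2 = 3 moves.
The shortest route satisfying every rule uses 4 moves: H → I → B → F → K.
The no-revisit rule (legs can't share cells) pushes the minimum above the 3-move bound; an exhaustive check rules out every length from 3 to 3, leaving 4 as the minimum.

4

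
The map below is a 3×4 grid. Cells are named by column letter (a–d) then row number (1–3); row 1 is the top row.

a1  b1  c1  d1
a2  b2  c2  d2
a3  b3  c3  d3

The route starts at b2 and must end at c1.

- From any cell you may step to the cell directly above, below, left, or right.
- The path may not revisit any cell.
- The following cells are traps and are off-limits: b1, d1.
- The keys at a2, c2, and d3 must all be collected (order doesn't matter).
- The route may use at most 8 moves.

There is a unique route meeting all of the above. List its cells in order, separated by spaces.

b2 a2 a3 b3 c3 d3 d2 c2 c1

The budget equals the shortest possible length, so every move has to be on a shortest route through the required cells.
Route from b2: left 1 to a2, down 1 to a3, right 3 to d3, up 1 to d2, left 1 to c2, up 1 to c1 — 8 moves in all.
Check: all required cells visited; 8 ≤ 8 moves.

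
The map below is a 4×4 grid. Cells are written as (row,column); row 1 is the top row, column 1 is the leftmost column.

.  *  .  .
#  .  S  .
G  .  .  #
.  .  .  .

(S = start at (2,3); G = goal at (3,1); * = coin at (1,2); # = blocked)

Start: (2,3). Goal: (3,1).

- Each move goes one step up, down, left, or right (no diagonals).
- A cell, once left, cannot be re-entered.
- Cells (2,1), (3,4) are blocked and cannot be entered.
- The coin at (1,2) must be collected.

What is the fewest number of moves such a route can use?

Any route passes through (1,2) somewhere between (2,3) and (3,1). Summing Manhattan distances along the two legs ((2,3) → (1,2) → (3,1)) gives a lower bound of 2 + 3 = 5 moves.
A route of 5 moves achieves this: (2,3) → (1,3) → (1,2) → (2,2) → (3,2) → (3,1).
Since 5 matches the lower bound, it is optimal.

5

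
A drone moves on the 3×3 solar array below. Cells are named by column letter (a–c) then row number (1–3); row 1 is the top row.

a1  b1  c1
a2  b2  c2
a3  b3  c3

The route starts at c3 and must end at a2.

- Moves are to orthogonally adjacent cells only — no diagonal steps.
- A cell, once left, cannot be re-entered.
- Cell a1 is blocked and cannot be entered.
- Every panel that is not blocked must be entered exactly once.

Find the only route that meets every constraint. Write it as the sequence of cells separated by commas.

c3, c2, c1, b1, b2, b3, a3, a2

Need to visit all 8 open cells exactly once, starting at c3 and ending at a2.
Cell c1 has only two open neighbours (c2 and b1), so the path must pass straight through it: one of those is the cell it's entered from and the other is where it exits.
Route from c3: 2× up (reaching c1), left to b1, 2× down (reaching b3), left to a3, up to a2 — 7 moves in all.
Check: all 8 open cells covered.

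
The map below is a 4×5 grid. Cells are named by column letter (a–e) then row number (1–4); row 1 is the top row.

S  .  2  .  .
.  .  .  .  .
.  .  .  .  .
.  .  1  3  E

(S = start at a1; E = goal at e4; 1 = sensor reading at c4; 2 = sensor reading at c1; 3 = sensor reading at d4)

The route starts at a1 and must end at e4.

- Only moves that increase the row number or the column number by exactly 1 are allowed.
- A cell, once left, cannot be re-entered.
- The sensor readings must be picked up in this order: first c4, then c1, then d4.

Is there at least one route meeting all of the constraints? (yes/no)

c1 lies above c4, so going from c4 to c1 would need an upward move — but moves only go right/down, so c4 cannot be visited before c1.

no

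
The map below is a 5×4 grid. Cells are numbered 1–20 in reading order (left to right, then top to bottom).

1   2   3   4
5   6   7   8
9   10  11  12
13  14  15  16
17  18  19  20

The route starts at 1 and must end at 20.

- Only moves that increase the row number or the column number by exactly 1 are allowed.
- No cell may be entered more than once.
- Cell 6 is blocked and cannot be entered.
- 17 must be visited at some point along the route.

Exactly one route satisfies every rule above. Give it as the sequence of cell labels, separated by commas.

1, 5, 9, 13, 17, 18, 19, 20

Moves only go right or down, so the column and row indices never decrease.
Route from 1: 4× down (reaching 17), 3× right (reaching 20) — 7 moves in all.
Check: all required cells visited.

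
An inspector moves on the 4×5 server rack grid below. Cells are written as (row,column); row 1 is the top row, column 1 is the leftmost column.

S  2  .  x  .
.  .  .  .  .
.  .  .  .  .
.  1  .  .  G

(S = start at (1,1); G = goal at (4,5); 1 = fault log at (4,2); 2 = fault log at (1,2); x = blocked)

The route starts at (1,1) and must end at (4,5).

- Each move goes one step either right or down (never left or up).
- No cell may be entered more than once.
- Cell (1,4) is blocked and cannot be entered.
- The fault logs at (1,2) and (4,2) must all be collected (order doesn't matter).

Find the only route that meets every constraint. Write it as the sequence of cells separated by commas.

(1,1), (1,2), (2,2), (3,2), (4,2), (4,3), (4,4), (4,5)

Moves only go right or down, so the column and row indices never decrease.
Route from (1,1): right 1 to (1,2), down 3 to (4,2), right 3 to (4,5) — 7 moves in all.
Check: all required cells visited.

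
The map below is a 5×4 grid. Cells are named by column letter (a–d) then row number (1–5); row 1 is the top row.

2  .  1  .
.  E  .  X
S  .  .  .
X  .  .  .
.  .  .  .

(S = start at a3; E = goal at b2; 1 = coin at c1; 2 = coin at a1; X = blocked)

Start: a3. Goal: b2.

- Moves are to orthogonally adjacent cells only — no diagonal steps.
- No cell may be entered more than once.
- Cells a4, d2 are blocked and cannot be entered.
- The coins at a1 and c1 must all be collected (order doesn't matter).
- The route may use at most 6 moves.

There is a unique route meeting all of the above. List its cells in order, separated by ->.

The 6-move cap with required stops at a1, c1 leaves no slack for detours.
Route from a3: up 2 to a1, right 2 to c1, down 1 to c2, left 1 to b2 — 6 moves in all.
Check: all required cells visited; 6 ≤ 6 moves.

a3 -> a2 -> a1 -> b1 -> c1 -> c2 -> b2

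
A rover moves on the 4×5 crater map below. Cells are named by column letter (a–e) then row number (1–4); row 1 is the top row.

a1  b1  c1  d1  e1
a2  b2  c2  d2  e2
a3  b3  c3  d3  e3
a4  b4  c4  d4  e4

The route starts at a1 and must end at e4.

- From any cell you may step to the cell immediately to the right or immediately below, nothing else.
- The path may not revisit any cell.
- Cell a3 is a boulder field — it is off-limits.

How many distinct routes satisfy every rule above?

A right/down-only route from a1 to e4 makes exactly 3 down-moves and 4 right-moves in some order.
With no other constraints that would be C(7,3) = 35 routes.
Subtract routes through each blocked cell (inclusion–exclusion for overlaps): − through a3: 5 → 30.
That gives 30 routes.

30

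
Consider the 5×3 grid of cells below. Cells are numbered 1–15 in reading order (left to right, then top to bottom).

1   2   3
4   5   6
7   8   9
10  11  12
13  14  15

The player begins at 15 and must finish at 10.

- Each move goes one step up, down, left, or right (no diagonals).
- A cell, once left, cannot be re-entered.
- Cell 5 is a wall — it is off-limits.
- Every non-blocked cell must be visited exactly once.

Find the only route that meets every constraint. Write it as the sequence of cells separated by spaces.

15 12 9 6 3 2 1 4 7 8 11 14 13 10

Need to visit all 14 open cells exactly once, starting at 15 and ending at 10.
Route from 15: 4× up (reaching 3), 2× left (reaching 1), 2× down (reaching 7), right to 8, 2× down (reaching 14), left to 13, up to 10 — 13 moves in all.
Check: all 14 open cells covered.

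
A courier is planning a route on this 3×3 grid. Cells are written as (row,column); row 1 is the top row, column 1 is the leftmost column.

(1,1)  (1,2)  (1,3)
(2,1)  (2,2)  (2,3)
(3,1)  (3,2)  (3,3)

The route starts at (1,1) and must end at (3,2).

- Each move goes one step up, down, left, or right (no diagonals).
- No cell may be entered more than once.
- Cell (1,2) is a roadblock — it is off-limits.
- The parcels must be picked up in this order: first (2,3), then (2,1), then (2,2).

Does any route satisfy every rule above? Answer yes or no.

no

Ignoring the required order, 1 revisit-free route from (1,1) to (3,2) passes through all of (2,3), (2,1), and (2,2); the waypoint orders that occur are (2,1) → (2,2) → (2,3) (1) — never (2,3) → (2,1) → (2,2).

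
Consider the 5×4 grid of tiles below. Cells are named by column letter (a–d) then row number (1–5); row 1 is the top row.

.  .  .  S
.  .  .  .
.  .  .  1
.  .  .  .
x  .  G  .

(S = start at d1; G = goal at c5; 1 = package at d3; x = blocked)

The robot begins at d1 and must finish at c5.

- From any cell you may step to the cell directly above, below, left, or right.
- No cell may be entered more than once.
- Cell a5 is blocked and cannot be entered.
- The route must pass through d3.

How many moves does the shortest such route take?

Any route passes through d3 somewhere between d1 and c5. Summing Manhattan distances along the two legs (d1 → d3 → c5) gives a lower bound of 2 + 3 = 5 moves.
A route of 5 moves achieves this: d1 → d2 → d3 → d4 → d5 → c5.
Since 5 matches the lower bound, it is optimal.

5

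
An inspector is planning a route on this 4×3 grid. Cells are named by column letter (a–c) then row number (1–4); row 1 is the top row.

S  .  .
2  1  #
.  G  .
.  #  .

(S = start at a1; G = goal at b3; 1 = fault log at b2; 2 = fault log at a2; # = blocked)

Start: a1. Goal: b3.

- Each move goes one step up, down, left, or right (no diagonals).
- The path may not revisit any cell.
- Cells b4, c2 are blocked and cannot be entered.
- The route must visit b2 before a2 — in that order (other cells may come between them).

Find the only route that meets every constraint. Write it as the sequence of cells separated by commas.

a1, b1, b2, a2, a3, b3

The waypoints must appear in the order b2, a2, with no cell reused.
Route from a1: right to b1, down to b2, left to a2, down to a3, right to b3 — 5 moves in all.
Check: order respected (1 at step 2, 2 at step 3).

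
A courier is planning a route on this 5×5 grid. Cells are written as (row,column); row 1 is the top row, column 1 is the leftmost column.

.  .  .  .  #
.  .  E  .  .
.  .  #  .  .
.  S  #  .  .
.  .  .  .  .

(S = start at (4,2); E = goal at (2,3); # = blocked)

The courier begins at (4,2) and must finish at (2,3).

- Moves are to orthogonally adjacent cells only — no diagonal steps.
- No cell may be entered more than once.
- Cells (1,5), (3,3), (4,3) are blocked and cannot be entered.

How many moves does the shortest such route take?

The Manhattan distance from (4,2) to (2,3) is |4−2| + |2−3| = 3, so at least 3 moves are needed.
A route of 3 moves achieves this: (4,2) → (3,2) → (2,2) → (2,3).
Since 3 matches the lower bound, it is optimal.

3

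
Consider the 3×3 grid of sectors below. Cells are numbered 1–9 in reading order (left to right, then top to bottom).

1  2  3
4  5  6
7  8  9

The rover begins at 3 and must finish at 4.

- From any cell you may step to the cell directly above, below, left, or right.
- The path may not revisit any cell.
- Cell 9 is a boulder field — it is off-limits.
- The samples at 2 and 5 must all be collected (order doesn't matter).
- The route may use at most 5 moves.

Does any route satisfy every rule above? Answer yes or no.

yes

One route that works: 3 → 2 → 5 → 4.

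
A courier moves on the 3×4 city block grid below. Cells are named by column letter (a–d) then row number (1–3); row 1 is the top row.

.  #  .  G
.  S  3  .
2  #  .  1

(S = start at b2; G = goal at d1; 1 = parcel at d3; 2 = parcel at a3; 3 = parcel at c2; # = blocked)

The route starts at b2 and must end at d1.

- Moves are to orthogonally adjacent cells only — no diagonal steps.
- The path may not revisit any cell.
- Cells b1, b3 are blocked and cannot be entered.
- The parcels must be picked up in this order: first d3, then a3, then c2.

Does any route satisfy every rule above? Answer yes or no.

no

a3 must be visited but has only one open neighbour (a2), and it is neither the start nor the goal — the route would have to enter and leave through a2, re-entering it.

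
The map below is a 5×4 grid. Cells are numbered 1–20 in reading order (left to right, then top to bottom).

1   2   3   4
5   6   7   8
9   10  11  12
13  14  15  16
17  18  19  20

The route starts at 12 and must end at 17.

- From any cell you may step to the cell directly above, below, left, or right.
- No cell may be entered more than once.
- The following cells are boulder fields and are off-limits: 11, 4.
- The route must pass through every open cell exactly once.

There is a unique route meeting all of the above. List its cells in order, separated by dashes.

Need to visit all 18 open cells exactly once, starting at 12 and ending at 17.
Route from 12: up to 8, left to 7, up to 3, 2× left (reaching 1), down to 5, right to 6, down to 10, left to 9, down to 13, 3× right (reaching 16), down to 20, 3× left (reaching 17) — 17 moves in all.
Check: all 18 open cells covered.

12 - 8 - 7 - 3 - 2 - 1 - 5 - 6 - 10 - 9 - 13 - 14 - 15 - 16 - 20 - 19 - 18 - 17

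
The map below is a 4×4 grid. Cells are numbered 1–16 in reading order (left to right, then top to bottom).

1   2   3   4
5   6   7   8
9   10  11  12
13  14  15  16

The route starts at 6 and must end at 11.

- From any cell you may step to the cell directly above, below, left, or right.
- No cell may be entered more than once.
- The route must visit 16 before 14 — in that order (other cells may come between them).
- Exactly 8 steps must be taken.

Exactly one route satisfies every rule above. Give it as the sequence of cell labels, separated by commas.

6, 7, 8, 12, 16, 15, 14, 10, 11

The waypoints must appear in the order 16, 14, with no cell reused.
Route from 6: 2× right (reaching 8), 2× down (reaching 16), 2× left (reaching 14), up to 10, right to 11 — 8 moves in all.
Check: order respected (16 at step 4, 14 at step 6); 8 moves as required.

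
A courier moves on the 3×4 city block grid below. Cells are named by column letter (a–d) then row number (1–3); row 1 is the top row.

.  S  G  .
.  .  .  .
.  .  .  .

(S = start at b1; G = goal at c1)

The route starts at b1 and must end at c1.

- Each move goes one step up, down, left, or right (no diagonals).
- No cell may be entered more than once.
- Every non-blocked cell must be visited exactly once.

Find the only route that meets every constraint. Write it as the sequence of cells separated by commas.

Need to visit all 12 open cells exactly once, starting at b1 and ending at c1.
Route from b1: left 1 to a1, down 2 to a3, right 1 to b3, up 1 to b2, right 1 to c2, down 1 to c3, right 1 to d3, up 2 to d1, left 1 to c1 — 11 moves in all.
Check: all 12 open cells covered.

b1, a1, a2, a3, b3, b2, c2, c3, d3, d2, d1, c1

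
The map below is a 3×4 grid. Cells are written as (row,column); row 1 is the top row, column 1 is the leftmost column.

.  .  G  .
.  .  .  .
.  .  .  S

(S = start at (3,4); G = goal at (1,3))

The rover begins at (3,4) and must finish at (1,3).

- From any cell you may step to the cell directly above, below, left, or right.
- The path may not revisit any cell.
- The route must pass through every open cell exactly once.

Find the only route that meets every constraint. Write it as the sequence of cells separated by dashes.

(3,4) - (3,3) - (3,2) - (3,1) - (2,1) - (1,1) - (1,2) - (2,2) - (2,3) - (2,4) - (1,4) - (1,3)

Need to visit all 12 open cells exactly once, starting at (3,4) and ending at (1,3).
Cell (1,4) has only two open neighbours ((2,4) and (1,3)), so the path must pass straight through it: one of those is the cell it's entered from and the other is where it exits.
Route from (3,4): 3× left (reaching (3,1)), 2× up (reaching (1,1)), right to (1,2), down to (2,2), 2× right (reaching (2,4)), up to (1,4), left to (1,3) — 11 moves in all.
Check: all 12 open cells covered.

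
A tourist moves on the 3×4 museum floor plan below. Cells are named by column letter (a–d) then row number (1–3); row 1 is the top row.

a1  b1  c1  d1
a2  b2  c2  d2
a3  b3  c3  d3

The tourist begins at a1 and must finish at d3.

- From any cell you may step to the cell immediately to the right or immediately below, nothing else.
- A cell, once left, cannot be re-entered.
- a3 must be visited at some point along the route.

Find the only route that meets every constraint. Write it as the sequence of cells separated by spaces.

Moves only go right or down, so the column and row indices never decrease.
Route from a1: down 2 to a3, right 3 to d3 — 5 moves in all.
Check: all required cells visited.

a1 a2 a3 b3 c3 d3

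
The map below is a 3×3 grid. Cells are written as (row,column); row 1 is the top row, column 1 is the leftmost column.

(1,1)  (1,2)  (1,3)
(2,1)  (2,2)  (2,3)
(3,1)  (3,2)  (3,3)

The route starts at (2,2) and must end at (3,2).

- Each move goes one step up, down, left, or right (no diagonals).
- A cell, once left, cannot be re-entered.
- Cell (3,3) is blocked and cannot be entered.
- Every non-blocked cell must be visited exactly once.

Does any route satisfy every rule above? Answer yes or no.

One route that works: (2,2) → (2,3) → (1,3) → (1,2) → (1,1) → (2,1) → (3,1) → (3,2).

yes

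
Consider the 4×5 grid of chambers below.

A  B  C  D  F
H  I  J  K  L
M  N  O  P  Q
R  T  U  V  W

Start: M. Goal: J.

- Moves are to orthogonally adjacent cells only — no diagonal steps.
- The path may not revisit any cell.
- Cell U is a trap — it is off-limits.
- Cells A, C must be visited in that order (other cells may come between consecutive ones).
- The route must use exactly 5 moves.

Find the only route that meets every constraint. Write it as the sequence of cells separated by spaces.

M H A B C J

The waypoints must appear in the order A, C, with no cell reused.
Route from M: up 2 to A, right 2 to C, down 1 to J — 5 moves in all.
Check: order respected (A at step 2, C at step 4); 5 moves as required.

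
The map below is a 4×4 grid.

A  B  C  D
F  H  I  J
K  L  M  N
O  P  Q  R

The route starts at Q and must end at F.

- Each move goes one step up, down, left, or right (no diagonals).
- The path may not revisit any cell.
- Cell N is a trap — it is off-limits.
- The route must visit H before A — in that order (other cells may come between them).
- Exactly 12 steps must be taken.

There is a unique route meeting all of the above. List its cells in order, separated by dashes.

Q - P - O - K - L - H - I - J - D - C - B - A - F

The waypoints must appear in the order H, A, with no cell reused.
Route from Q: 2× left (reaching O), up to K, right to L, up to H, 2× right (reaching J), up to D, 3× left (reaching A), down to F — 12 moves in all.
Check: order respected (H at step 5, A at step 11); 12 moves as required.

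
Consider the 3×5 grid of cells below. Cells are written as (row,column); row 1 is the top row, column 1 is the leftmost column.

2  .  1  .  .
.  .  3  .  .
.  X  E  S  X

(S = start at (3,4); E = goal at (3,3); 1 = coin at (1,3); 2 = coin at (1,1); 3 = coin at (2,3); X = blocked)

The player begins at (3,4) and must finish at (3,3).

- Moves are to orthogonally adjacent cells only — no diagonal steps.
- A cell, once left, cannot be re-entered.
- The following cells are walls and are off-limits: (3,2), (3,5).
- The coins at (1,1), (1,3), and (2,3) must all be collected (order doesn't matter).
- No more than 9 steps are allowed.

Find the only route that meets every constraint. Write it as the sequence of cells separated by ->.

(3,4) -> (2,4) -> (1,4) -> (1,3) -> (1,2) -> (1,1) -> (2,1) -> (2,2) -> (2,3) -> (3,3)

Any route must reach (1,1), (1,3), and (2,3) and still end at (3,3) within 9 moves, so the order of the required stops is forced.
Route from (3,4): 2× up (reaching (1,4)), 3× left (reaching (1,1)), down to (2,1), 2× right (reaching (2,3)), down to (3,3) — 9 moves in all.
Check: all required cells visited; 9 ≤ 9 moves.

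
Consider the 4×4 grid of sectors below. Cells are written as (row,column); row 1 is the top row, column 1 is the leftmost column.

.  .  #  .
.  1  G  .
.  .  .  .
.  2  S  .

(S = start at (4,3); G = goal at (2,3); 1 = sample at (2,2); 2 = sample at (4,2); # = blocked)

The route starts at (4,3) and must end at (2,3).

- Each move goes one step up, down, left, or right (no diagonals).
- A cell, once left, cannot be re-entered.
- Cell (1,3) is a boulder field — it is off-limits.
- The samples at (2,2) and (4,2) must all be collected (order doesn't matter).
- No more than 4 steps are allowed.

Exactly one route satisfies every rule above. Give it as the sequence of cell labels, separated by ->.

Any route must reach (2,2) and (4,2) and still end at (2,3) within 4 moves, so the order of the required stops is forced.
Route from (4,3): left 1 to (4,2), up 2 to (2,2), right 1 to (2,3) — 4 moves in all.
Check: all required cells visited; 4 ≤ 4 moves.

(4,3) -> (4,2) -> (3,2) -> (2,2) -> (2,3)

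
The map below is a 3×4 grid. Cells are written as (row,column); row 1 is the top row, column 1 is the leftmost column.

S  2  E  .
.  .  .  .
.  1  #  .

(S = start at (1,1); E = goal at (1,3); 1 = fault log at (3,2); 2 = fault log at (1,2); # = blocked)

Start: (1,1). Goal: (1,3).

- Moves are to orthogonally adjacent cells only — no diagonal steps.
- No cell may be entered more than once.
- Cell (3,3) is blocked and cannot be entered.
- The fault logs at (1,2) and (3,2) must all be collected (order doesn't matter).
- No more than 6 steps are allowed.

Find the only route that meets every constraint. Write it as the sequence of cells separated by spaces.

The budget equals the shortest possible length, so every move has to be on a shortest route through the required cells.
Route from (1,1): 2× down (reaching (3,1)), right to (3,2), 2× up (reaching (1,2)), right to (1,3) — 6 moves in all.
Check: all required cells visited; 6 ≤ 6 moves.

(1,1) (2,1) (3,1) (3,2) (2,2) (1,2) (1,3)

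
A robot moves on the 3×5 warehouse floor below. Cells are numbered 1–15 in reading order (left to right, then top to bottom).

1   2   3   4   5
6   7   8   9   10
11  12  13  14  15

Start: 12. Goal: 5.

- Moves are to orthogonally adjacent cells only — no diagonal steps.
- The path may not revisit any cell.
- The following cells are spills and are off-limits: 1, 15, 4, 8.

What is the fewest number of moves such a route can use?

5

The Manhattan distance from 12 to 5 is |3−1| + |2−5| = 5, so at least 5 moves are needed.
A route of 5 moves achieves this: 12 → 13 → 14 → 9 → 10 → 5.
Since 5 matches the lower bound, it is optimal.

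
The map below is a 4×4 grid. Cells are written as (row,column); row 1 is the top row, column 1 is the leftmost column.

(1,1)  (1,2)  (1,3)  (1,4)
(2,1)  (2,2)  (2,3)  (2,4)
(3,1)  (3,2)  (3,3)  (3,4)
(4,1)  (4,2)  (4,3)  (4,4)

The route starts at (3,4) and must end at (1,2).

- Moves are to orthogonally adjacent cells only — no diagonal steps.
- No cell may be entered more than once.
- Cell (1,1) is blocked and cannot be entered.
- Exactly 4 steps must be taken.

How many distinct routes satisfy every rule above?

Need simple routes of exactly 4 moves from (3,4) to (1,2) (Manhattan distance 4, so 0 moves are spent on a detour and 0 undoing it).
Enumerating: (3,4) (2,4) (1,4) (1,3) (1,2) | (3,4) (2,4) (2,3) (1,3) (1,2) | (3,4) (2,4) (2,3) (2,2) (1,2) | (3,4) (3,3) (2,3) (1,3) (1,2) | (3,4) (3,3) (2,3) (2,2) (1,2) | (3,4) (3,3) (3,2) (2,2) (1,2).
That gives 6 routes.

6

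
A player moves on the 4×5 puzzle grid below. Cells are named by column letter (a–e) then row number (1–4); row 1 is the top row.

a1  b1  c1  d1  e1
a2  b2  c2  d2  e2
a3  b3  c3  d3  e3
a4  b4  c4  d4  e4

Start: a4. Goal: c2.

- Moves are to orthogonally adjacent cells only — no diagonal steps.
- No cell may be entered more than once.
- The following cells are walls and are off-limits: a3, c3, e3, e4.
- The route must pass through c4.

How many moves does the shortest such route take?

Any route passes through c4 somewhere between a4 and c2. Summing Manhattan distances along the two legs (a4 → c4 → c2) gives a lower bound of 2 + 2 = 4 moves.
That bound ignores the blocked cells. Measuring each leg by the fewest moves that actually steer around them (a4→c4: 2; c4→c2: 4) raises the lower bound to 6.
A route of 6 moves exists: a4 → b4 → c4 → d4 → d3 → d2 → c2.
Since 6 matches that lower bound, it is optimal.

6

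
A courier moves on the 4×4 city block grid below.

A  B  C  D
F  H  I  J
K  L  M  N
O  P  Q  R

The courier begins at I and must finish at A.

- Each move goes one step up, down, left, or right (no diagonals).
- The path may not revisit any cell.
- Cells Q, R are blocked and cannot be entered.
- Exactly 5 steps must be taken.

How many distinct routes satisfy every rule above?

6

Need simple routes of exactly 5 moves from I to A (Manhattan distance 3, so 1 moves are spent on a detour and 1 undoing it).
Enumerating: I C B H F A | I M L H B A | I M L H F A | I M L K F A | I H L K F A | I J D C B A.
That gives 6 routes.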